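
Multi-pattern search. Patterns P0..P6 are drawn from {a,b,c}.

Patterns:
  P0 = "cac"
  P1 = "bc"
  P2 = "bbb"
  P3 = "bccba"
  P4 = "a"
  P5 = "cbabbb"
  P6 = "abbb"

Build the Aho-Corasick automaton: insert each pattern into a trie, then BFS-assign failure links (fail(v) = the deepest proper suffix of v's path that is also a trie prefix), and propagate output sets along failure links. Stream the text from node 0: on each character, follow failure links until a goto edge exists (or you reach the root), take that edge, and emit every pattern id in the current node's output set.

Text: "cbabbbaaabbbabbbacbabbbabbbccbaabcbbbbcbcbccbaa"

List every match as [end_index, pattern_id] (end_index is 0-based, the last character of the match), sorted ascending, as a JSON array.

Build automaton:
Trie nodes:
  0='ε' goto a→11 b→4 c→1
  1='c' goto a→2 b→12
  2='ca' goto c→3
  3='cac' goto ·  [P0 ends]
  4='b' goto b→6 c→5
  5='bc' goto c→8  [P1 ends]
  6='bb' goto b→7
  7='bbb' goto ·  [P2 ends]
  8='bcc' goto b→9
  9='bccb' goto a→10
  10='bccba' goto ·  [P3 ends]
  11='a' goto b→17  [P4 ends]
  12='cb' goto a→13
  13='cba' goto b→14
  14='cbab' goto b→15
  15='cbabb' goto b→16
  16='cbabbb' goto ·  [P5 ends]
  17='ab' goto b→18
  18='abb' goto b→19
  19='abbb' goto ·  [P6 ends]

Failure links (BFS by depth):
  n1('c'): parent n0 fail=0; on 'c' 0 → fail=0;  out ∅∪∅=∅
  n4('b'): parent n0 fail=0; on 'b' 0 → fail=0;  out ∅∪∅=∅
  n11('a'): parent n0 fail=0; on 'a' 0 → fail=0;  out {4}∪∅={4}
  n2('ca'): parent n1 fail=0; on 'a' 0 → fail=11;  out ∅∪{4}={4}
  n5('bc'): parent n4 fail=0; on 'c' 0 → fail=1;  out {1}∪∅={1}
  n6('bb'): parent n4 fail=0; on 'b' 0 → fail=4;  out ∅∪∅=∅
  n12('cb'): parent n1 fail=0; on 'b' 0 → fail=4;  out ∅∪∅=∅
  n17('ab'): parent n11 fail=0; on 'b' 0 → fail=4;  out ∅∪∅=∅
  n3('cac'): parent n2 fail=11; on 'c' 11→0 → fail=1;  out {0}∪∅={0}
  n7('bbb'): parent n6 fail=4; on 'b' 4 → fail=6;  out {2}∪∅={2}
  n8('bcc'): parent n5 fail=1; on 'c' 1→0 → fail=1;  out ∅∪∅=∅
  n13('cba'): parent n12 fail=4; on 'a' 4→0 → fail=11;  out ∅∪{4}={4}
  n18('abb'): parent n17 fail=4; on 'b' 4 → fail=6;  out ∅∪∅=∅
  n9('bccb'): parent n8 fail=1; on 'b' 1 → fail=12;  out ∅∪∅=∅
  n14('cbab'): parent n13 fail=11; on 'b' 11 → fail=17;  out ∅∪∅=∅
  n19('abbb'): parent n18 fail=6; on 'b' 6 → fail=7;  out {6}∪{2}={2,6}
  n10('bccba'): parent n9 fail=12; on 'a' 12 → fail=13;  out {3}∪{4}={3,4}
  n15('cbabb'): parent n14 fail=17; on 'b' 17 → fail=18;  out ∅∪∅=∅
  n16('cbabbb'): parent n15 fail=18; on 'b' 18 → fail=19;  out {5}∪{2,6}={2,5,6}

Scan:
[0] read 'c'  n0⇒n1
[1] read 'b'  n1⇒n12
[2] read 'a'  n12⇒n13  ** P4@[2:2]
[3] read 'b'  n13⇒n14
[4] read 'b'  n14⇒n15
[5] read 'b'  n15⇒n16  ** P2@[3:5],P5@[0:5],P6@[2:5]
[6] read 'a'  n16⇒n11 (fail-walked)  ** P4@[6:6]
[7] read 'a'  n11⇒n11 (fail-walked)  ** P4@[7:7]
[8] read 'a'  n11⇒n11 (fail-walked)  ** P4@[8:8]
[9] read 'b'  n11⇒n17
[10] read 'b'  n17⇒n18
[11] read 'b'  n18⇒n19  ** P2@[9:11],P6@[8:11]
[12] read 'a'  n19⇒n11 (fail-walked)  ** P4@[12:12]
[13] read 'b'  n11⇒n17
[14] read 'b'  n17⇒n18
[15] read 'b'  n18⇒n19  ** P2@[13:15],P6@[12:15]
[16] read 'a'  n19⇒n11 (fail-walked)  ** P4@[16:16]
[17] read 'c'  n11⇒n1 (fail-walked)
[18] read 'b'  n1⇒n12
[19] read 'a'  n12⇒n13  ** P4@[19:19]
[20] read 'b'  n13⇒n14
[21] read 'b'  n14⇒n15
[22] read 'b'  n15⇒n16  ** P2@[20:22],P5@[17:22],P6@[19:22]
[23] read 'a'  n16⇒n11 (fail-walked)  ** P4@[23:23]
[24] read 'b'  n11⇒n17
[25] read 'b'  n17⇒n18
[26] read 'b'  n18⇒n19  ** P2@[24:26],P6@[23:26]
[27] read 'c'  n19⇒n5 (fail-walked)  ** P1@[26:27]
[28] read 'c'  n5⇒n8
[29] read 'b'  n8⇒n9
[30] read 'a'  n9⇒n10  ** P3@[26:30],P4@[30:30]
[31] read 'a'  n10⇒n11 (fail-walked)  ** P4@[31:31]
[32] read 'b'  n11⇒n17
[33] read 'c'  n17⇒n5 (fail-walked)  ** P1@[32:33]
[34] read 'b'  n5⇒n12 (fail-walked)
[35] read 'b'  n12⇒n6 (fail-walked)
[36] read 'b'  n6⇒n7  ** P2@[34:36]
[37] read 'b'  n7⇒n7 (fail-walked)  ** P2@[35:37]
[38] read 'c'  n7⇒n5 (fail-walked)  ** P1@[37:38]
[39] read 'b'  n5⇒n12 (fail-walked)
[40] read 'c'  n12⇒n5 (fail-walked)  ** P1@[39:40]
[41] read 'b'  n5⇒n12 (fail-walked)
[42] read 'c'  n12⇒n5 (fail-walked)  ** P1@[41:42]
[43] read 'c'  n5⇒n8
[44] read 'b'  n8⇒n9
[45] read 'a'  n9⇒n10  ** P3@[41:45],P4@[45:45]
[46] read 'a'  n10⇒n11 (fail-walked)  ** P4@[46:46]

All matches (sorted): [[2,4],[5,2],[5,5],[5,6],[6,4],[7,4],[8,4],[11,2],[11,6],[12,4],[15,2],[15,6],[16,4],[19,4],[22,2],[22,5],[22,6],[23,4],[26,2],[26,6],[27,1],[30,3],[30,4],[31,4],[33,1],[36,2],[37,2],[38,1],[40,1],[42,1],[45,3],[45,4],[46,4]]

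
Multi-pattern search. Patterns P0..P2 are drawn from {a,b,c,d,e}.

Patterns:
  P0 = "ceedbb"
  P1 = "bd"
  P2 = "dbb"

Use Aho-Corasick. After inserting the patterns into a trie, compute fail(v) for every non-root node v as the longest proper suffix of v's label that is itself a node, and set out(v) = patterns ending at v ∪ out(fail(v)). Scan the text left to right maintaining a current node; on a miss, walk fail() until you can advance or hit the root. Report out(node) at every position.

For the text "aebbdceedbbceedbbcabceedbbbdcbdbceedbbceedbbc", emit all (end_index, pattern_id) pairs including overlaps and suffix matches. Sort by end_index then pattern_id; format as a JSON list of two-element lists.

Build automaton:
Trie nodes:
  n0 'ε': b→7 c→1 d→9
  n1 'c': e→2
  n2 'ce': e→3
  n3 'cee': d→4
  n4 'ceed': b→5
  n5 'ceedb': b→6
  n6 'ceedbb': ·  ←P0
  n7 'b': d→8
  n8 'bd': ·  ←P1
  n9 'd': b→10
  n10 'db': b→11
  n11 'dbb': ·  ←P2

Failure links (BFS by depth):
  n1('c'): parent n0 fail=0; on 'c' 0 → fail=0;  out ∅∪∅=∅
  n7('b'): parent n0 fail=0; on 'b' 0 → fail=0;  out ∅∪∅=∅
  n9('d'): parent n0 fail=0; on 'd' 0 → fail=0;  out ∅∪∅=∅
  n2('ce'): parent n1 fail=0; on 'e' 0 → fail=0;  out ∅∪∅=∅
  n8('bd'): parent n7 fail=0; on 'd' 0 → fail=9;  out {1}∪∅={1}
  n10('db'): parent n9 fail=0; on 'b' 0 → fail=7;  out ∅∪∅=∅
  n3('cee'): parent n2 fail=0; on 'e' 0 → fail=0;  out ∅∪∅=∅
  n11('dbb'): parent n10 fail=7; on 'b' 7→0 → fail=7;  out {2}∪∅={2}
  n4('ceed'): parent n3 fail=0; on 'd' 0 → fail=9;  out ∅∪∅=∅
  n5('ceedb'): parent n4 fail=9; on 'b' 9 → fail=10;  out ∅∪∅=∅
  n6('ceedbb'): parent n5 fail=10; on 'b' 10 → fail=11;  out {0}∪{2}={0,2}

Text stream:
i=0 'a': node 0→0
i=1 'e': node 0→0
i=2 'b': node 0→7
i=3 'b': node 7→7 (via fail)
i=4 'd': node 7→8  emit P1@[3:4]
i=5 'c': node 8→1 (via fail)
i=6 'e': node 1→2
i=7 'e': node 2→3
i=8 'd': node 3→4
i=9 'b': node 4→5
i=10 'b': node 5→6  emit P0@[5:10],P2@[8:10]
i=11 'c': node 6→1 (via fail)
i=12 'e': node 1→2
i=13 'e': node 2→3
i=14 'd': node 3→4
i=15 'b': node 4→5
i=16 'b': node 5→6  emit P0@[11:16],P2@[14:16]
i=17 'c': node 6→1 (via fail)
i=18 'a': node 1→0 (via fail)
i=19 'b': node 0→7
i=20 'c': node 7→1 (via fail)
i=21 'e': node 1→2
i=22 'e': node 2→3
i=23 'd': node 3→4
i=24 'b': node 4→5
i=25 'b': node 5→6  emit P0@[20:25],P2@[23:25]
i=26 'b': node 6→7 (via fail)
i=27 'd': node 7→8  emit P1@[26:27]
i=28 'c': node 8→1 (via fail)
i=29 'b': node 1→7 (via fail)
i=30 'd': node 7→8  emit P1@[29:30]
i=31 'b': node 8→10 (via fail)
i=32 'c': node 10→1 (via fail)
i=33 'e': node 1→2
i=34 'e': node 2→3
i=35 'd': node 3→4
i=36 'b': node 4→5
i=37 'b': node 5→6  emit P0@[32:37],P2@[35:37]
i=38 'c': node 6→1 (via fail)
i=39 'e': node 1→2
i=40 'e': node 2→3
i=41 'd': node 3→4
i=42 'b': node 4→5
i=43 'b': node 5→6  emit P0@[38:43],P2@[41:43]
i=44 'c': node 6→1 (via fail)

Matches: [[4,1],[10,0],[10,2],[16,0],[16,2],[25,0],[25,2],[27,1],[30,1],[37,0],[37,2],[43,0],[43,2]]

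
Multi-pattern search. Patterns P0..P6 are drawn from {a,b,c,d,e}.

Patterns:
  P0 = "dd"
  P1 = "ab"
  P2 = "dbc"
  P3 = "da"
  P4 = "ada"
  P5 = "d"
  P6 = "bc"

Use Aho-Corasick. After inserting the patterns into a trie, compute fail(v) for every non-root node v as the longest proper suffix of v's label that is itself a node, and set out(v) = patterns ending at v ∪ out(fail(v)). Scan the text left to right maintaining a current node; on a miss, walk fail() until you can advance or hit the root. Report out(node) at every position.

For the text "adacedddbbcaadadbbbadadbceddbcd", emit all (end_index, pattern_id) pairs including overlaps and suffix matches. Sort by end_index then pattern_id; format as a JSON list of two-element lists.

Construct AC machine:
Trie (insert patterns):
  n0 'ε': a→3 b→10 d→1
  n1 'd': a→7 b→5 d→2  ←P5
  n2 'dd': ·  ←P0
  n3 'a': b→4 d→8
  n4 'ab': ·  ←P1
  n5 'db': c→6
  n6 'dbc': ·  ←P2
  n7 'da': ·  ←P3
  n8 'ad': a→9
  n9 'ada': ·  ←P4
  n10 'b': c→11
  n11 'bc': ·  ←P6

Failure links (BFS by depth):
  n1('d'): parent n0 fail=0; on 'd' 0 → fail=0;  out {5}∪∅={5}
  n3('a'): parent n0 fail=0; on 'a' 0 → fail=0;  out ∅∪∅=∅
  n10('b'): parent n0 fail=0; on 'b' 0 → fail=0;  out ∅∪∅=∅
  n2('dd'): parent n1 fail=0; on 'd' 0 → fail=1;  out {0}∪{5}={0,5}
  n4('ab'): parent n3 fail=0; on 'b' 0 → fail=10;  out {1}∪∅={1}
  n5('db'): parent n1 fail=0; on 'b' 0 → fail=10;  out ∅∪∅=∅
  n7('da'): parent n1 fail=0; on 'a' 0 → fail=3;  out {3}∪∅={3}
  n8('ad'): parent n3 fail=0; on 'd' 0 → fail=1;  out ∅∪{5}={5}
  n11('bc'): parent n10 fail=0; on 'c' 0 → fail=0;  out {6}∪∅={6}
  n6('dbc'): parent n5 fail=10; on 'c' 10 → fail=11;  out {2}∪{6}={2,6}
  n9('ada'): parent n8 fail=1; on 'a' 1 → fail=7;  out {4}∪{3}={3,4}

Run:
pos 0 'a': at 3
pos 1 'd': at 8  → match P5@[1:1]
pos 2 'a': at 9  → match P3@[1:2],P4@[0:2]
pos 3 'c': at 0 (fail-walked)
pos 4 'e': at 0
pos 5 'd': at 1  → match P5@[5:5]
pos 6 'd': at 2  → match P0@[5:6],P5@[6:6]
pos 7 'd': at 2 (fail-walked)  → match P0@[6:7],P5@[7:7]
pos 8 'b': at 5 (fail-walked)
pos 9 'b': at 10 (fail-walked)
pos 10 'c': at 11  → match P6@[9:10]
pos 11 'a': at 3 (fail-walked)
pos 12 'a': at 3 (fail-walked)
pos 13 'd': at 8  → match P5@[13:13]
pos 14 'a': at 9  → match P3@[13:14],P4@[12:14]
pos 15 'd': at 8 (fail-walked)  → match P5@[15:15]
pos 16 'b': at 5 (fail-walked)
pos 17 'b': at 10 (fail-walked)
pos 18 'b': at 10 (fail-walked)
pos 19 'a': at 3 (fail-walked)
pos 20 'd': at 8  → match P5@[20:20]
pos 21 'a': at 9  → match P3@[20:21],P4@[19:21]
pos 22 'd': at 8 (fail-walked)  → match P5@[22:22]
pos 23 'b': at 5 (fail-walked)
pos 24 'c': at 6  → match P2@[22:24],P6@[23:24]
pos 25 'e': at 0 (fail-walked)
pos 26 'd': at 1  → match P5@[26:26]
pos 27 'd': at 2  → match P0@[26:27],P5@[27:27]
pos 28 'b': at 5 (fail-walked)
pos 29 'c': at 6  → match P2@[27:29],P6@[28:29]
pos 30 'd': at 1 (fail-walked)  → match P5@[30:30]

Result: [[1,5],[2,3],[2,4],[5,5],[6,0],[6,5],[7,0],[7,5],[10,6],[13,5],[14,3],[14,4],[15,5],[20,5],[21,3],[21,4],[22,5],[24,2],[24,6],[26,5],[27,0],[27,5],[29,2],[29,6],[30,5]]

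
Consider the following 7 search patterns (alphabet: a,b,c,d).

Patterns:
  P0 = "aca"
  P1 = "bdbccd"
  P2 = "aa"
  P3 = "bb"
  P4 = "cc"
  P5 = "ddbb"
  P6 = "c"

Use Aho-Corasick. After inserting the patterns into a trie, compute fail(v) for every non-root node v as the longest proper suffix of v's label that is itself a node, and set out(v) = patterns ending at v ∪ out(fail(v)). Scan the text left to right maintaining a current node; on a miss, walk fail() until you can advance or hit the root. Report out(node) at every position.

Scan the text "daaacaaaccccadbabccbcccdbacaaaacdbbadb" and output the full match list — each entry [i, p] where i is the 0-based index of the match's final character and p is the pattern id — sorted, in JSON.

Build automaton:
Trie (insert patterns):
  0='ε' goto a→1 b→4 c→12 d→14
  1='a' goto a→10 c→2
  2='ac' goto a→3
  3='aca' goto ·  ←P0
  4='b' goto b→11 d→5
  5='bd' goto b→6
  6='bdb' goto c→7
  7='bdbc' goto c→8
  8='bdbcc' goto d→9
  9='bdbccd' goto ·  ←P1
  10='aa' goto ·  ←P2
  11='bb' goto ·  ←P3
  12='c' goto c→13  ←P6
  13='cc' goto ·  ←P4
  14='d' goto d→15
  15='dd' goto b→16
  16='ddb' goto b→17
  17='ddbb' goto ·  ←P5

Failure links (BFS by depth):
  n1('a'): parent n0 fail=0; on 'a' 0 → fail=0;  out ∅∪∅=∅
  n4('b'): parent n0 fail=0; on 'b' 0 → fail=0;  out ∅∪∅=∅
  n12('c'): parent n0 fail=0; on 'c' 0 → fail=0;  out {6}∪∅={6}
  n14('d'): parent n0 fail=0; on 'd' 0 → fail=0;  out ∅∪∅=∅
  n2('ac'): parent n1 fail=0; on 'c' 0 → fail=12;  out ∅∪{6}={6}
  n5('bd'): parent n4 fail=0; on 'd' 0 → fail=14;  out ∅∪∅=∅
  n10('aa'): parent n1 fail=0; on 'a' 0 → fail=1;  out {2}∪∅={2}
  n11('bb'): parent n4 fail=0; on 'b' 0 → fail=4;  out {3}∪∅={3}
  n13('cc'): parent n12 fail=0; on 'c' 0 → fail=12;  out {4}∪{6}={4,6}
  n15('dd'): parent n14 fail=0; on 'd' 0 → fail=14;  out ∅∪∅=∅
  n3('aca'): parent n2 fail=12; on 'a' 12→0 → fail=1;  out {0}∪∅={0}
  n6('bdb'): parent n5 fail=14; on 'b' 14→0 → fail=4;  out ∅∪∅=∅
  n16('ddb'): parent n15 fail=14; on 'b' 14→0 → fail=4;  out ∅∪∅=∅
  n7('bdbc'): parent n6 fail=4; on 'c' 4→0 → fail=12;  out ∅∪{6}={6}
  n17('ddbb'): parent n16 fail=4; on 'b' 4 → fail=11;  out {5}∪{3}={3,5}
  n8('bdbcc'): parent n7 fail=12; on 'c' 12 → fail=13;  out ∅∪{4,6}={4,6}
  n9('bdbccd'): parent n8 fail=13; on 'd' 13→12→0 → fail=14;  out {1}∪∅={1}

Text stream:
[0] read 'd'  n0⇒n14
[1] read 'a'  n14⇒n1 (fail-walked)
[2] read 'a'  n1⇒n10  → match P2@[1:2]
[3] read 'a'  n10⇒n10 (fail-walked)  → match P2@[2:3]
[4] read 'c'  n10⇒n2 (fail-walked)  → match P6@[4:4]
[5] read 'a'  n2⇒n3  → match P0@[3:5]
[6] read 'a'  n3⇒n10 (fail-walked)  → match P2@[5:6]
[7] read 'a'  n10⇒n10 (fail-walked)  → match P2@[6:7]
[8] read 'c'  n10⇒n2 (fail-walked)  → match P6@[8:8]
[9] read 'c'  n2⇒n13 (fail-walked)  → match P4@[8:9],P6@[9:9]
[10] read 'c'  n13⇒n13 (fail-walked)  → match P4@[9:10],P6@[10:10]
[11] read 'c'  n13⇒n13 (fail-walked)  → match P4@[10:11],P6@[11:11]
[12] read 'a'  n13⇒n1 (fail-walked)
[13] read 'd'  n1⇒n14 (fail-walked)
[14] read 'b'  n14⇒n4 (fail-walked)
[15] read 'a'  n4⇒n1 (fail-walked)
[16] read 'b'  n1⇒n4 (fail-walked)
[17] read 'c'  n4⇒n12 (fail-walked)  → match P6@[17:17]
[18] read 'c'  n12⇒n13  → match P4@[17:18],P6@[18:18]
[19] read 'b'  n13⇒n4 (fail-walked)
[20] read 'c'  n4⇒n12 (fail-walked)  → match P6@[20:20]
[21] read 'c'  n12⇒n13  → match P4@[20:21],P6@[21:21]
[22] read 'c'  n13⇒n13 (fail-walked)  → match P4@[21:22],P6@[22:22]
[23] read 'd'  n13⇒n14 (fail-walked)
[24] read 'b'  n14⇒n4 (fail-walked)
[25] read 'a'  n4⇒n1 (fail-walked)
[26] read 'c'  n1⇒n2  → match P6@[26:26]
[27] read 'a'  n2⇒n3  → match P0@[25:27]
[28] read 'a'  n3⇒n10 (fail-walked)  → match P2@[27:28]
[29] read 'a'  n10⇒n10 (fail-walked)  → match P2@[28:29]
[30] read 'a'  n10⇒n10 (fail-walked)  → match P2@[29:30]
[31] read 'c'  n10⇒n2 (fail-walked)  → match P6@[31:31]
[32] read 'd'  n2⇒n14 (fail-walked)
[33] read 'b'  n14⇒n4 (fail-walked)
[34] read 'b'  n4⇒n11  → match P3@[33:34]
[35] read 'a'  n11⇒n1 (fail-walked)
[36] read 'd'  n1⇒n14 (fail-walked)
[37] read 'b'  n14⇒n4 (fail-walked)

Matches: [[2,2],[3,2],[4,6],[5,0],[6,2],[7,2],[8,6],[9,4],[9,6],[10,4],[10,6],[11,4],[11,6],[17,6],[18,4],[18,6],[20,6],[21,4],[21,6],[22,4],[22,6],[26,6],[27,0],[28,2],[29,2],[30,2],[31,6],[34,3]]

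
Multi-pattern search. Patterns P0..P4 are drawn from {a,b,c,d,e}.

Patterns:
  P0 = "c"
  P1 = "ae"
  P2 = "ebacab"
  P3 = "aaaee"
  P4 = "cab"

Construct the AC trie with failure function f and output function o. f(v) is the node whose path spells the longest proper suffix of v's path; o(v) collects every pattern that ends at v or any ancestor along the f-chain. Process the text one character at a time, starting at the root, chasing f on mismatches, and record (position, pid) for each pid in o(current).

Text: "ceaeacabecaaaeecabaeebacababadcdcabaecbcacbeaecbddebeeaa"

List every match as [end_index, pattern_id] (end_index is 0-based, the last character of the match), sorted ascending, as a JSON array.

Build:
Trie (insert patterns):
  n0 'ε': a→2 c→1 e→4
  n1 'c': a→14  [P0 ends]
  n2 'a': a→10 e→3
  n3 'ae': ·  [P1 ends]
  n4 'e': b→5
  n5 'eb': a→6
  n6 'eba': c→7
  n7 'ebac': a→8
  n8 'ebaca': b→9
  n9 'ebacab': ·  [P2 ends]
  n10 'aa': a→11
  n11 'aaa': e→12
  n12 'aaae': e→13
  n13 'aaaee': ·  [P3 ends]
  n14 'ca': b→15
  n15 'cab': ·  [P4 ends]

Failure links (BFS by depth):
  n1('c'): parent n0 fail=0; on 'c' 0 → fail=0;  out {0}∪∅={0}
  n2('a'): parent n0 fail=0; on 'a' 0 → fail=0;  out ∅∪∅=∅
  n4('e'): parent n0 fail=0; on 'e' 0 → fail=0;  out ∅∪∅=∅
  n3('ae'): parent n2 fail=0; on 'e' 0 → fail=4;  out {1}∪∅={1}
  n5('eb'): parent n4 fail=0; on 'b' 0 → fail=0;  out ∅∪∅=∅
  n10('aa'): parent n2 fail=0; on 'a' 0 → fail=2;  out ∅∪∅=∅
  n14('ca'): parent n1 fail=0; on 'a' 0 → fail=2;  out ∅∪∅=∅
  n6('eba'): parent n5 fail=0; on 'a' 0 → fail=2;  out ∅∪∅=∅
  n11('aaa'): parent n10 fail=2; on 'a' 2 → fail=10;  out ∅∪∅=∅
  n15('cab'): parent n14 fail=2; on 'b' 2→0 → fail=0;  out {4}∪∅={4}
  n7('ebac'): parent n6 fail=2; on 'c' 2→0 → fail=1;  out ∅∪{0}={0}
  n12('aaae'): parent n11 fail=10; on 'e' 10→2 → fail=3;  out ∅∪{1}={1}
  n8('ebaca'): parent n7 fail=1; on 'a' 1 → fail=14;  out ∅∪∅=∅
  n13('aaaee'): parent n12 fail=3; on 'e' 3→4→0 → fail=4;  out {3}∪∅={3}
  n9('ebacab'): parent n8 fail=14; on 'b' 14 → fail=15;  out {2}∪{4}={2,4}

Scan:
i=0 'c': node 0→1  ** P0@[0:0]
i=1 'e': node 1→4 (via fail)
i=2 'a': node 4→2 (via fail)
i=3 'e': node 2→3  ** P1@[2:3]
i=4 'a': node 3→2 (via fail)
i=5 'c': node 2→1 (via fail)  ** P0@[5:5]
i=6 'a': node 1→14
i=7 'b': node 14→15  ** P4@[5:7]
i=8 'e': node 15→4 (via fail)
i=9 'c': node 4→1 (via fail)  ** P0@[9:9]
i=10 'a': node 1→14
i=11 'a': node 14→10 (via fail)
i=12 'a': node 10→11
i=13 'e': node 11→12  ** P1@[12:13]
i=14 'e': node 12→13  ** P3@[10:14]
i=15 'c': node 13→1 (via fail)  ** P0@[15:15]
i=16 'a': node 1→14
i=17 'b': node 14→15  ** P4@[15:17]
i=18 'a': node 15→2 (via fail)
i=19 'e': node 2→3  ** P1@[18:19]
i=20 'e': node 3→4 (via fail)
i=21 'b': node 4→5
i=22 'a': node 5→6
i=23 'c': node 6→7  ** P0@[23:23]
i=24 'a': node 7→8
i=25 'b': node 8→9  ** P2@[20:25],P4@[23:25]
i=26 'a': node 9→2 (via fail)
i=27 'b': node 2→0 (via fail)
i=28 'a': node 0→2
i=29 'd': node 2→0 (via fail)
i=30 'c': node 0→1  ** P0@[30:30]
i=31 'd': node 1→0 (via fail)
i=32 'c': node 0→1  ** P0@[32:32]
i=33 'a': node 1→14
i=34 'b': node 14→15  ** P4@[32:34]
i=35 'a': node 15→2 (via fail)
i=36 'e': node 2→3  ** P1@[35:36]
i=37 'c': node 3→1 (via fail)  ** P0@[37:37]
i=38 'b': node 1→0 (via fail)
i=39 'c': node 0→1  ** P0@[39:39]
i=40 'a': node 1→14
i=41 'c': node 14→1 (via fail)  ** P0@[41:41]
i=42 'b': node 1→0 (via fail)
i=43 'e': node 0→4
i=44 'a': node 4→2 (via fail)
i=45 'e': node 2→3  ** P1@[44:45]
i=46 'c': node 3→1 (via fail)  ** P0@[46:46]
i=47 'b': node 1→0 (via fail)
i=48 'd': node 0→0
i=49 'd': node 0→0
i=50 'e': node 0→4
i=51 'b': node 4→5
i=52 'e': node 5→4 (via fail)
i=53 'e': node 4→4 (via fail)
i=54 'a': node 4→2 (via fail)
i=55 'a': node 2→10

Matches: [[0,0],[3,1],[5,0],[7,4],[9,0],[13,1],[14,3],[15,0],[17,4],[19,1],[23,0],[25,2],[25,4],[30,0],[32,0],[34,4],[36,1],[37,0],[39,0],[41,0],[45,1],[46,0]]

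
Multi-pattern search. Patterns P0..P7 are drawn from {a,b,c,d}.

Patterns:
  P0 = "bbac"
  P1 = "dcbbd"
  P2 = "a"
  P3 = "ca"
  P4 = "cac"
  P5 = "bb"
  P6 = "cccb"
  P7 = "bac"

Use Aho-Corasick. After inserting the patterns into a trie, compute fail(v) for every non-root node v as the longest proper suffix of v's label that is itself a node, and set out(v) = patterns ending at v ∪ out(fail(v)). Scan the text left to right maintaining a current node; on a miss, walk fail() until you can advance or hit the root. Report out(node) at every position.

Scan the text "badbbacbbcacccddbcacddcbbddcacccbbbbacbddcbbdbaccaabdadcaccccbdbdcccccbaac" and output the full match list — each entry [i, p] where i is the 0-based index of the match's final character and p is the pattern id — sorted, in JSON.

Build:
Trie nodes:
  0='ε' goto a→10 b→1 c→11 d→5
  1='b' goto a→17 b→2
  2='bb' goto a→3  ←P5
  3='bba' goto c→4
  4='bbac' goto ·  ←P0
  5='d' goto c→6
  6='dc' goto b→7
  7='dcb' goto b→8
  8='dcbb' goto d→9
  9='dcbbd' goto ·  ←P1
  10='a' goto ·  ←P2
  11='c' goto a→12 c→14
  12='ca' goto c→13  ←P3
  13='cac' goto ·  ←P4
  14='cc' goto c→15
  15='ccc' goto b→16
  16='cccb' goto ·  ←P6
  17='ba' goto c→18
  18='bac' goto ·  ←P7

BFS fail/out derivation:
  fail(1) 'b': from fail(0)=0 chase 'b': 0 ⇒ 0;  out=∅∪out(0)=∅
  fail(5) 'd': from fail(0)=0 chase 'd': 0 ⇒ 0;  out=∅∪out(0)=∅
  fail(10) 'a': from fail(0)=0 chase 'a': 0 ⇒ 0;  out={2}∪out(0)={2}
  fail(11) 'c': from fail(0)=0 chase 'c': 0 ⇒ 0;  out=∅∪out(0)=∅
  fail(2) 'bb': from fail(1)=0 chase 'b': 0 ⇒ 1;  out={5}∪out(1)={5}
  fail(6) 'dc': from fail(5)=0 chase 'c': 0 ⇒ 11;  out=∅∪out(11)=∅
  fail(12) 'ca': from fail(11)=0 chase 'a': 0 ⇒ 10;  out={3}∪out(10)={2,3}
  fail(14) 'cc': from fail(11)=0 chase 'c': 0 ⇒ 11;  out=∅∪out(11)=∅
  fail(17) 'ba': from fail(1)=0 chase 'a': 0 ⇒ 10;  out=∅∪out(10)={2}
  fail(3) 'bba': from fail(2)=1 chase 'a': 1 ⇒ 17;  out=∅∪out(17)={2}
  fail(7) 'dcb': from fail(6)=11 chase 'b': 11→0 ⇒ 1;  out=∅∪out(1)=∅
  fail(13) 'cac': from fail(12)=10 chase 'c': 10→0 ⇒ 11;  out={4}∪out(11)={4}
  fail(15) 'ccc': from fail(14)=11 chase 'c': 11 ⇒ 14;  out=∅∪out(14)=∅
  fail(18) 'bac': from fail(17)=10 chase 'c': 10→0 ⇒ 11;  out={7}∪out(11)={7}
  fail(4) 'bbac': from fail(3)=17 chase 'c': 17 ⇒ 18;  out={0}∪out(18)={0,7}
  fail(8) 'dcbb': from fail(7)=1 chase 'b': 1 ⇒ 2;  out=∅∪out(2)={5}
  fail(16) 'cccb': from fail(15)=14 chase 'b': 14→11→0 ⇒ 1;  out={6}∪out(1)={6}
  fail(9) 'dcbbd': from fail(8)=2 chase 'd': 2→1→0 ⇒ 5;  out={1}∪out(5)={1}

Text stream:
pos 0 'b': at 1
pos 1 'a': at 17  emit P2@[1:1]
pos 2 'd': at 5 (via fail)
pos 3 'b': at 1 (via fail)
pos 4 'b': at 2  emit P5@[3:4]
pos 5 'a': at 3  emit P2@[5:5]
pos 6 'c': at 4  emit P0@[3:6],P7@[4:6]
pos 7 'b': at 1 (via fail)
pos 8 'b': at 2  emit P5@[7:8]
pos 9 'c': at 11 (via fail)
pos 10 'a': at 12  emit P2@[10:10],P3@[9:10]
pos 11 'c': at 13  emit P4@[9:11]
pos 12 'c': at 14 (via fail)
pos 13 'c': at 15
pos 14 'd': at 5 (via fail)
pos 15 'd': at 5 (via fail)
pos 16 'b': at 1 (via fail)
pos 17 'c': at 11 (via fail)
pos 18 'a': at 12  emit P2@[18:18],P3@[17:18]
pos 19 'c': at 13  emit P4@[17:19]
pos 20 'd': at 5 (via fail)
pos 21 'd': at 5 (via fail)
pos 22 'c': at 6
pos 23 'b': at 7
pos 24 'b': at 8  emit P5@[23:24]
pos 25 'd': at 9  emit P1@[21:25]
pos 26 'd': at 5 (via fail)
pos 27 'c': at 6
pos 28 'a': at 12 (via fail)  emit P2@[28:28],P3@[27:28]
pos 29 'c': at 13  emit P4@[27:29]
pos 30 'c': at 14 (via fail)
pos 31 'c': at 15
pos 32 'b': at 16  emit P6@[29:32]
pos 33 'b': at 2 (via fail)  emit P5@[32:33]
pos 34 'b': at 2 (via fail)  emit P5@[33:34]
pos 35 'b': at 2 (via fail)  emit P5@[34:35]
pos 36 'a': at 3  emit P2@[36:36]
pos 37 'c': at 4  emit P0@[34:37],P7@[35:37]
pos 38 'b': at 1 (via fail)
pos 39 'd': at 5 (via fail)
pos 40 'd': at 5 (via fail)
pos 41 'c': at 6
pos 42 'b': at 7
pos 43 'b': at 8  emit P5@[42:43]
pos 44 'd': at 9  emit P1@[40:44]
pos 45 'b': at 1 (via fail)
pos 46 'a': at 17  emit P2@[46:46]
pos 47 'c': at 18  emit P7@[45:47]
pos 48 'c': at 14 (via fail)
pos 49 'a': at 12 (via fail)  emit P2@[49:49],P3@[48:49]
pos 50 'a': at 10 (via fail)  emit P2@[50:50]
pos 51 'b': at 1 (via fail)
pos 52 'd': at 5 (via fail)
pos 53 'a': at 10 (via fail)  emit P2@[53:53]
pos 54 'd': at 5 (via fail)
pos 55 'c': at 6
pos 56 'a': at 12 (via fail)  emit P2@[56:56],P3@[55:56]
pos 57 'c': at 13  emit P4@[55:57]
pos 58 'c': at 14 (via fail)
pos 59 'c': at 15
pos 60 'c': at 15 (via fail)
pos 61 'b': at 16  emit P6@[58:61]
pos 62 'd': at 5 (via fail)
pos 63 'b': at 1 (via fail)
pos 64 'd': at 5 (via fail)
pos 65 'c': at 6
pos 66 'c': at 14 (via fail)
pos 67 'c': at 15
pos 68 'c': at 15 (via fail)
pos 69 'c': at 15 (via fail)
pos 70 'b': at 16  emit P6@[67:70]
pos 71 'a': at 17 (via fail)  emit P2@[71:71]
pos 72 'a': at 10 (via fail)  emit P2@[72:72]
pos 73 'c': at 11 (via fail)

Matches: [[1,2],[4,5],[5,2],[6,0],[6,7],[8,5],[10,2],[10,3],[11,4],[18,2],[18,3],[19,4],[24,5],[25,1],[28,2],[28,3],[29,4],[32,6],[33,5],[34,5],[35,5],[36,2],[37,0],[37,7],[43,5],[44,1],[46,2],[47,7],[49,2],[49,3],[50,2],[53,2],[56,2],[56,3],[57,4],[61,6],[70,6],[71,2],[72,2]]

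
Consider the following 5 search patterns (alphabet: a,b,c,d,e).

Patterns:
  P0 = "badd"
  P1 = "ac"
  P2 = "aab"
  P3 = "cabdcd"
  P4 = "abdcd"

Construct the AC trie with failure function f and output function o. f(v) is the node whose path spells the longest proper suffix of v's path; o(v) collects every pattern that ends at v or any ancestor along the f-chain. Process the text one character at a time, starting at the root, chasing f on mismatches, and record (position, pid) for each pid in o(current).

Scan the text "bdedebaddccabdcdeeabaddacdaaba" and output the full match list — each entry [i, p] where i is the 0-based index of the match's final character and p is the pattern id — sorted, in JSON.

Construct AC machine:
Trie (insert patterns):
  n0 'ε': a→5 b→1 c→9
  n1 'b': a→2
  n2 'ba': d→3
  n3 'bad': d→4
  n4 'badd': ·  ←P0
  n5 'a': a→7 b→15 c→6
  n6 'ac': ·  ←P1
  n7 'aa': b→8
  n8 'aab': ·  ←P2
  n9 'c': a→10
  n10 'ca': b→11
  n11 'cab': d→12
  n12 'cabd': c→13
  n13 'cabdc': d→14
  n14 'cabdcd': ·  ←P3
  n15 'ab': d→16
  n16 'abd': c→17
  n17 'abdc': d→18
  n18 'abdcd': ·  ←P4

BFS fail/out derivation:
  fail(1) 'b': from fail(0)=0 chase 'b': 0 ⇒ 0;  out=∅∪out(0)=∅
  fail(5) 'a': from fail(0)=0 chase 'a': 0 ⇒ 0;  out=∅∪out(0)=∅
  fail(9) 'c': from fail(0)=0 chase 'c': 0 ⇒ 0;  out=∅∪out(0)=∅
  fail(2) 'ba': from fail(1)=0 chase 'a': 0 ⇒ 5;  out=∅∪out(5)=∅
  fail(6) 'ac': from fail(5)=0 chase 'c': 0 ⇒ 9;  out={1}∪out(9)={1}
  fail(7) 'aa': from fail(5)=0 chase 'a': 0 ⇒ 5;  out=∅∪out(5)=∅
  fail(10) 'ca': from fail(9)=0 chase 'a': 0 ⇒ 5;  out=∅∪out(5)=∅
  fail(15) 'ab': from fail(5)=0 chase 'b': 0 ⇒ 1;  out=∅∪out(1)=∅
  fail(3) 'bad': from fail(2)=5 chase 'd': 5→0 ⇒ 0;  out=∅∪out(0)=∅
  fail(8) 'aab': from fail(7)=5 chase 'b': 5 ⇒ 15;  out={2}∪out(15)={2}
  fail(11) 'cab': from fail(10)=5 chase 'b': 5 ⇒ 15;  out=∅∪out(15)=∅
  fail(16) 'abd': from fail(15)=1 chase 'd': 1→0 ⇒ 0;  out=∅∪out(0)=∅
  fail(4) 'badd': from fail(3)=0 chase 'd': 0 ⇒ 0;  out={0}∪out(0)={0}
  fail(12) 'cabd': from fail(11)=15 chase 'd': 15 ⇒ 16;  out=∅∪out(16)=∅
  fail(17) 'abdc': from fail(16)=0 chase 'c': 0 ⇒ 9;  out=∅∪out(9)=∅
  fail(13) 'cabdc': from fail(12)=16 chase 'c': 16 ⇒ 17;  out=∅∪out(17)=∅
  fail(18) 'abdcd': from fail(17)=9 chase 'd': 9→0 ⇒ 0;  out={4}∪out(0)={4}
  fail(14) 'cabdcd': from fail(13)=17 chase 'd': 17 ⇒ 18;  out={3}∪out(18)={3,4}

Text stream:
pos 0 'b': at 1
pos 1 'd': at 0 (fail-walked)
pos 2 'e': at 0
pos 3 'd': at 0
pos 4 'e': at 0
pos 5 'b': at 1
pos 6 'a': at 2
pos 7 'd': at 3
pos 8 'd': at 4  → match P0@[5:8]
pos 9 'c': at 9 (fail-walked)
pos 10 'c': at 9 (fail-walked)
pos 11 'a': at 10
pos 12 'b': at 11
pos 13 'd': at 12
pos 14 'c': at 13
pos 15 'd': at 14  → match P3@[10:15],P4@[11:15]
pos 16 'e': at 0 (fail-walked)
pos 17 'e': at 0
pos 18 'a': at 5
pos 19 'b': at 15
pos 20 'a': at 2 (fail-walked)
pos 21 'd': at 3
pos 22 'd': at 4  → match P0@[19:22]
pos 23 'a': at 5 (fail-walked)
pos 24 'c': at 6  → match P1@[23:24]
pos 25 'd': at 0 (fail-walked)
pos 26 'a': at 5
pos 27 'a': at 7
pos 28 'b': at 8  → match P2@[26:28]
pos 29 'a': at 2 (fail-walked)

Matches: [[8,0],[15,3],[15,4],[22,0],[24,1],[28,2]]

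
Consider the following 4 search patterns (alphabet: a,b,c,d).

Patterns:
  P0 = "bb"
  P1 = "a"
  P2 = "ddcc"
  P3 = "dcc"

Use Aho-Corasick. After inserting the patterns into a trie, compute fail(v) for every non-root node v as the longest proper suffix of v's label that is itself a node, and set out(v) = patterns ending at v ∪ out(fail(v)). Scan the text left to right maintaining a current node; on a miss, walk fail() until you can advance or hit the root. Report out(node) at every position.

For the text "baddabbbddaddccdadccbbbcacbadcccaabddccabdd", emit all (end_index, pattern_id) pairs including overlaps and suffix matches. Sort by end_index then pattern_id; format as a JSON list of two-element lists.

Build automaton:
Trie nodes:
  n0 'ε': a→3 b→1 d→4
  n1 'b': b→2
  n2 'bb': ·  ←P0
  n3 'a': ·  ←P1
  n4 'd': c→8 d→5
  n5 'dd': c→6
  n6 'ddc': c→7
  n7 'ddcc': ·  ←P2
  n8 'dc': c→9
  n9 'dcc': ·  ←P3

Failure links (BFS by depth):
  n1('b'): parent n0 fail=0; on 'b' 0 → fail=0;  out ∅∪∅=∅
  n3('a'): parent n0 fail=0; on 'a' 0 → fail=0;  out {1}∪∅={1}
  n4('d'): parent n0 fail=0; on 'd' 0 → fail=0;  out ∅∪∅=∅
  n2('bb'): parent n1 fail=0; on 'b' 0 → fail=1;  out {0}∪∅={0}
  n5('dd'): parent n4 fail=0; on 'd' 0 → fail=4;  out ∅∪∅=∅
  n8('dc'): parent n4 fail=0; on 'c' 0 → fail=0;  out ∅∪∅=∅
  n6('ddc'): parent n5 fail=4; on 'c' 4 → fail=8;  out ∅∪∅=∅
  n9('dcc'): parent n8 fail=0; on 'c' 0 → fail=0;  out {3}∪∅={3}
  n7('ddcc'): parent n6 fail=8; on 'c' 8 → fail=9;  out {2}∪{3}={2,3}

Scan:
i=0 'b': node 0→1
i=1 'a': node 1→3 (fail-walked)  ** P1@[1:1]
i=2 'd': node 3→4 (fail-walked)
i=3 'd': node 4→5
i=4 'a': node 5→3 (fail-walked)  ** P1@[4:4]
i=5 'b': node 3→1 (fail-walked)
i=6 'b': node 1→2  ** P0@[5:6]
i=7 'b': node 2→2 (fail-walked)  ** P0@[6:7]
i=8 'd': node 2→4 (fail-walked)
i=9 'd': node 4→5
i=10 'a': node 5→3 (fail-walked)  ** P1@[10:10]
i=11 'd': node 3→4 (fail-walked)
i=12 'd': node 4→5
i=13 'c': node 5→6
i=14 'c': node 6→7  ** P2@[11:14],P3@[12:14]
i=15 'd': node 7→4 (fail-walked)
i=16 'a': node 4→3 (fail-walked)  ** P1@[16:16]
i=17 'd': node 3→4 (fail-walked)
i=18 'c': node 4→8
i=19 'c': node 8→9  ** P3@[17:19]
i=20 'b': node 9→1 (fail-walked)
i=21 'b': node 1→2  ** P0@[20:21]
i=22 'b': node 2→2 (fail-walked)  ** P0@[21:22]
i=23 'c': node 2→0 (fail-walked)
i=24 'a': node 0→3  ** P1@[24:24]
i=25 'c': node 3→0 (fail-walked)
i=26 'b': node 0→1
i=27 'a': node 1→3 (fail-walked)  ** P1@[27:27]
i=28 'd': node 3→4 (fail-walked)
i=29 'c': node 4→8
i=30 'c': node 8→9  ** P3@[28:30]
i=31 'c': node 9→0 (fail-walked)
i=32 'a': node 0→3  ** P1@[32:32]
i=33 'a': node 3→3 (fail-walked)  ** P1@[33:33]
i=34 'b': node 3→1 (fail-walked)
i=35 'd': node 1→4 (fail-walked)
i=36 'd': node 4→5
i=37 'c': node 5→6
i=38 'c': node 6→7  ** P2@[35:38],P3@[36:38]
i=39 'a': node 7→3 (fail-walked)  ** P1@[39:39]
i=40 'b': node 3→1 (fail-walked)
i=41 'd': node 1→4 (fail-walked)
i=42 'd': node 4→5

Result: [[1,1],[4,1],[6,0],[7,0],[10,1],[14,2],[14,3],[16,1],[19,3],[21,0],[22,0],[24,1],[27,1],[30,3],[32,1],[33,1],[38,2],[38,3],[39,1]]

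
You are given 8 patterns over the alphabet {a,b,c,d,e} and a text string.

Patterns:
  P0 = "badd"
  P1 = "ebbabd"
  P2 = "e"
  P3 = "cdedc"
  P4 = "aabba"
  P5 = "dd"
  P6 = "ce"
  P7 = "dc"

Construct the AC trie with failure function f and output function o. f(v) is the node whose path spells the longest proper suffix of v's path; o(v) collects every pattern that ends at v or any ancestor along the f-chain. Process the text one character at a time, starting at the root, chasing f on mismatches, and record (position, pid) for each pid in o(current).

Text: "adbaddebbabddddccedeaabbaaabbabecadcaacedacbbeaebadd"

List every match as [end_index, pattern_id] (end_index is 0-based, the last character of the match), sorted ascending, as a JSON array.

Build:
Trie (insert patterns):
  0='ε' goto a→16 b→1 c→11 d→21 e→5
  1='b' goto a→2
  2='ba' goto d→3
  3='bad' goto d→4
  4='badd' goto ·  [P0 ends]
  5='e' goto b→6  [P2 ends]
  6='eb' goto b→7
  7='ebb' goto a→8
  8='ebba' goto b→9
  9='ebbab' goto d→10
  10='ebbabd' goto ·  [P1 ends]
  11='c' goto d→12 e→23
  12='cd' goto e→13
  13='cde' goto d→14
  14='cded' goto c→15
  15='cdedc' goto ·  [P3 ends]
  16='a' goto a→17
  17='aa' goto b→18
  18='aab' goto b→19
  19='aabb' goto a→20
  20='aabba' goto ·  [P4 ends]
  21='d' goto c→24 d→22
  22='dd' goto ·  [P5 ends]
  23='ce' goto ·  [P6 ends]
  24='dc' goto ·  [P7 ends]

BFS fail/out derivation:
  n1('b'): parent n0 fail=0; on 'b' 0 → fail=0;  out ∅∪∅=∅
  n5('e'): parent n0 fail=0; on 'e' 0 → fail=0;  out {2}∪∅={2}
  n11('c'): parent n0 fail=0; on 'c' 0 → fail=0;  out ∅∪∅=∅
  n16('a'): parent n0 fail=0; on 'a' 0 → fail=0;  out ∅∪∅=∅
  n21('d'): parent n0 fail=0; on 'd' 0 → fail=0;  out ∅∪∅=∅
  n2('ba'): parent n1 fail=0; on 'a' 0 → fail=16;  out ∅∪∅=∅
  n6('eb'): parent n5 fail=0; on 'b' 0 → fail=1;  out ∅∪∅=∅
  n12('cd'): parent n11 fail=0; on 'd' 0 → fail=21;  out ∅∪∅=∅
  n17('aa'): parent n16 fail=0; on 'a' 0 → fail=16;  out ∅∪∅=∅
  n22('dd'): parent n21 fail=0; on 'd' 0 → fail=21;  out {5}∪∅={5}
  n23('ce'): parent n11 fail=0; on 'e' 0 → fail=5;  out {6}∪{2}={2,6}
  n24('dc'): parent n21 fail=0; on 'c' 0 → fail=11;  out {7}∪∅={7}
  n3('bad'): parent n2 fail=16; on 'd' 16→0 → fail=21;  out ∅∪∅=∅
  n7('ebb'): parent n6 fail=1; on 'b' 1→0 → fail=1;  out ∅∪∅=∅
  n13('cde'): parent n12 fail=21; on 'e' 21→0 → fail=5;  out ∅∪{2}={2}
  n18('aab'): parent n17 fail=16; on 'b' 16→0 → fail=1;  out ∅∪∅=∅
  n4('badd'): parent n3 fail=21; on 'd' 21 → fail=22;  out {0}∪{5}={0,5}
  n8('ebba'): parent n7 fail=1; on 'a' 1 → fail=2;  out ∅∪∅=∅
  n14('cded'): parent n13 fail=5; on 'd' 5→0 → fail=21;  out ∅∪∅=∅
  n19('aabb'): parent n18 fail=1; on 'b' 1→0 → fail=1;  out ∅∪∅=∅
  n9('ebbab'): parent n8 fail=2; on 'b' 2→16→0 → fail=1;  out ∅∪∅=∅
  n15('cdedc'): parent n14 fail=21; on 'c' 21 → fail=24;  out {3}∪{7}={3,7}
  n20('aabba'): parent n19 fail=1; on 'a' 1 → fail=2;  out {4}∪∅={4}
  n10('ebbabd'): parent n9 fail=1; on 'd' 1→0 → fail=21;  out {1}∪∅={1}

Run:
pos 0 'a': at 16
pos 1 'd': at 21 (fail-walked)
pos 2 'b': at 1 (fail-walked)
pos 3 'a': at 2
pos 4 'd': at 3
pos 5 'd': at 4  → match P0@[2:5],P5@[4:5]
pos 6 'e': at 5 (fail-walked)  → match P2@[6:6]
pos 7 'b': at 6
pos 8 'b': at 7
pos 9 'a': at 8
pos 10 'b': at 9
pos 11 'd': at 10  → match P1@[6:11]
pos 12 'd': at 22 (fail-walked)  → match P5@[11:12]
pos 13 'd': at 22 (fail-walked)  → match P5@[12:13]
pos 14 'd': at 22 (fail-walked)  → match P5@[13:14]
pos 15 'c': at 24 (fail-walked)  → match P7@[14:15]
pos 16 'c': at 11 (fail-walked)
pos 17 'e': at 23  → match P2@[17:17],P6@[16:17]
pos 18 'd': at 21 (fail-walked)
pos 19 'e': at 5 (fail-walked)  → match P2@[19:19]
pos 20 'a': at 16 (fail-walked)
pos 21 'a': at 17
pos 22 'b': at 18
pos 23 'b': at 19
pos 24 'a': at 20  → match P4@[20:24]
pos 25 'a': at 17 (fail-walked)
pos 26 'a': at 17 (fail-walked)
pos 27 'b': at 18
pos 28 'b': at 19
pos 29 'a': at 20  → match P4@[25:29]
pos 30 'b': at 1 (fail-walked)
pos 31 'e': at 5 (fail-walked)  → match P2@[31:31]
pos 32 'c': at 11 (fail-walked)
pos 33 'a': at 16 (fail-walked)
pos 34 'd': at 21 (fail-walked)
pos 35 'c': at 24  → match P7@[34:35]
pos 36 'a': at 16 (fail-walked)
pos 37 'a': at 17
pos 38 'c': at 11 (fail-walked)
pos 39 'e': at 23  → match P2@[39:39],P6@[38:39]
pos 40 'd': at 21 (fail-walked)
pos 41 'a': at 16 (fail-walked)
pos 42 'c': at 11 (fail-walked)
pos 43 'b': at 1 (fail-walked)
pos 44 'b': at 1 (fail-walked)
pos 45 'e': at 5 (fail-walked)  → match P2@[45:45]
pos 46 'a': at 16 (fail-walked)
pos 47 'e': at 5 (fail-walked)  → match P2@[47:47]
pos 48 'b': at 6
pos 49 'a': at 2 (fail-walked)
pos 50 'd': at 3
pos 51 'd': at 4  → match P0@[48:51],P5@[50:51]

Result: [[5,0],[5,5],[6,2],[11,1],[12,5],[13,5],[14,5],[15,7],[17,2],[17,6],[19,2],[24,4],[29,4],[31,2],[35,7],[39,2],[39,6],[45,2],[47,2],[51,0],[51,5]]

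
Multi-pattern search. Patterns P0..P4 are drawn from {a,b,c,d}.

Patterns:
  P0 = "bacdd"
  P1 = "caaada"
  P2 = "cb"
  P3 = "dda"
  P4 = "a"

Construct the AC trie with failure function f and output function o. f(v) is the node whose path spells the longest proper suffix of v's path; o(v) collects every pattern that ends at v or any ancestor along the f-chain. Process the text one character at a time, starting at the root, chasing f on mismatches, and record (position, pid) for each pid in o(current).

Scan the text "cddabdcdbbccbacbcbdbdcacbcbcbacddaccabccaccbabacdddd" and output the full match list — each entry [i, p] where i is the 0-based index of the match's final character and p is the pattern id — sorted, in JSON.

Build automaton:
Trie (insert patterns):
  0='ε' goto a→16 b→1 c→6 d→13
  1='b' goto a→2
  2='ba' goto c→3
  3='bac' goto d→4
  4='bacd' goto d→5
  5='bacdd' goto ·  ←P0
  6='c' goto a→7 b→12
  7='ca' goto a→8
  8='caa' goto a→9
  9='caaa' goto d→10
  10='caaad' goto a→11
  11='caaada' goto ·  ←P1
  12='cb' goto ·  ←P2
  13='d' goto d→14
  14='dd' goto a→15
  15='dda' goto ·  ←P3
  16='a' goto ·  ←P4

BFS fail/out derivation:
  n1('b'): parent n0 fail=0; on 'b' 0 → fail=0;  out ∅∪∅=∅
  n6('c'): parent n0 fail=0; on 'c' 0 → fail=0;  out ∅∪∅=∅
  n13('d'): parent n0 fail=0; on 'd' 0 → fail=0;  out ∅∪∅=∅
  n16('a'): parent n0 fail=0; on 'a' 0 → fail=0;  out {4}∪∅={4}
  n2('ba'): parent n1 fail=0; on 'a' 0 → fail=16;  out ∅∪{4}={4}
  n7('ca'): parent n6 fail=0; on 'a' 0 → fail=16;  out ∅∪{4}={4}
  n12('cb'): parent n6 fail=0; on 'b' 0 → fail=1;  out {2}∪∅={2}
  n14('dd'): parent n13 fail=0; on 'd' 0 → fail=13;  out ∅∪∅=∅
  n3('bac'): parent n2 fail=16; on 'c' 16→0 → fail=6;  out ∅∪∅=∅
  n8('caa'): parent n7 fail=16; on 'a' 16→0 → fail=16;  out ∅∪{4}={4}
  n15('dda'): parent n14 fail=13; on 'a' 13→0 → fail=16;  out {3}∪{4}={3,4}
  n4('bacd'): parent n3 fail=6; on 'd' 6→0 → fail=13;  out ∅∪∅=∅
  n9('caaa'): parent n8 fail=16; on 'a' 16→0 → fail=16;  out ∅∪{4}={4}
  n5('bacdd'): parent n4 fail=13; on 'd' 13 → fail=14;  out {0}∪∅={0}
  n10('caaad'): parent n9 fail=16; on 'd' 16→0 → fail=13;  out ∅∪∅=∅
  n11('caaada'): parent n10 fail=13; on 'a' 13→0 → fail=16;  out {1}∪{4}={1,4}

Run:
i=0 'c': node 0→6
i=1 'd': node 6→13 ·f
i=2 'd': node 13→14
i=3 'a': node 14→15  ** P3@[1:3],P4@[3:3]
i=4 'b': node 15→1 ·f
i=5 'd': node 1→13 ·f
i=6 'c': node 13→6 ·f
i=7 'd': node 6→13 ·f
i=8 'b': node 13→1 ·f
i=9 'b': node 1→1 ·f
i=10 'c': node 1→6 ·f
i=11 'c': node 6→6 ·f
i=12 'b': node 6→12  ** P2@[11:12]
i=13 'a': node 12→2 ·f  ** P4@[13:13]
i=14 'c': node 2→3
i=15 'b': node 3→12 ·f  ** P2@[14:15]
i=16 'c': node 12→6 ·f
i=17 'b': node 6→12  ** P2@[16:17]
i=18 'd': node 12→13 ·f
i=19 'b': node 13→1 ·f
i=20 'd': node 1→13 ·f
i=21 'c': node 13→6 ·f
i=22 'a': node 6→7  ** P4@[22:22]
i=23 'c': node 7→6 ·f
i=24 'b': node 6→12  ** P2@[23:24]
i=25 'c': node 12→6 ·f
i=26 'b': node 6→12  ** P2@[25:26]
i=27 'c': node 12→6 ·f
i=28 'b': node 6→12  ** P2@[27:28]
i=29 'a': node 12→2 ·f  ** P4@[29:29]
i=30 'c': node 2→3
i=31 'd': node 3→4
i=32 'd': node 4→5  ** P0@[28:32]
i=33 'a': node 5→15 ·f  ** P3@[31:33],P4@[33:33]
i=34 'c': node 15→6 ·f
i=35 'c': node 6→6 ·f
i=36 'a': node 6→7  ** P4@[36:36]
i=37 'b': node 7→1 ·f
i=38 'c': node 1→6 ·f
i=39 'c': node 6→6 ·f
i=40 'a': node 6→7  ** P4@[40:40]
i=41 'c': node 7→6 ·f
i=42 'c': node 6→6 ·f
i=43 'b': node 6→12  ** P2@[42:43]
i=44 'a': node 12→2 ·f  ** P4@[44:44]
i=45 'b': node 2→1 ·f
i=46 'a': node 1→2  ** P4@[46:46]
i=47 'c': node 2→3
i=48 'd': node 3→4
i=49 'd': node 4→5  ** P0@[45:49]
i=50 'd': node 5→14 ·f
i=51 'd': node 14→14 ·f

Matches: [[3,3],[3,4],[12,2],[13,4],[15,2],[17,2],[22,4],[24,2],[26,2],[28,2],[29,4],[32,0],[33,3],[33,4],[36,4],[40,4],[43,2],[44,4],[46,4],[49,0]]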